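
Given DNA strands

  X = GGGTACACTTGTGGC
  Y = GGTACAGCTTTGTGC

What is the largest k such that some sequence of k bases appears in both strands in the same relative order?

Pick G at X[2]=Y[1] → G at X[3]=Y[2] → T at X[4]=Y[3] → A at X[5]=Y[4] → C at X[6]=Y[5] → A at X[7]=Y[6] → C at X[8]=Y[8] → T at X[9]=Y[10] → T at X[10]=Y[11] → G at X[11]=Y[12] → T at X[12]=Y[13] → G at X[14]=Y[14] → C at X[15]=Y[15]; all 13 bases appear in both, in order. dp[15][15] = 13 confirms this is the maximum.

13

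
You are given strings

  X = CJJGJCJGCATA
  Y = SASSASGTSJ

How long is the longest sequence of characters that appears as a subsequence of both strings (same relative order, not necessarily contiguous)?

One common subsequence of length 2: G at X[4]=Y[7], J at X[7]=Y[10]. The LCS DP gives dp[12][10] = 2, so this is optimal.

2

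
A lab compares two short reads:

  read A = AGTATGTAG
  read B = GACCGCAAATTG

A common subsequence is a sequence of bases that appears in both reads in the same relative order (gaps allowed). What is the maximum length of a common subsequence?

One common subsequence of length 6: A (read A #1, read B #2) → G (read A #2, read B #5) → A (read A #4, read B #9) → T (read A #5, read B #10) → T (read A #7, read B #11) → G (read A #9, read B #12), and the DP table's final entry dp[9][12] is also 6, so no common subsequence is longer.

6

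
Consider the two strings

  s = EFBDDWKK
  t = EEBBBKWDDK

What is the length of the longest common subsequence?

Pick E (s #1, t #2), B (s #3, t #5), D (s #4, t #8), D (s #5, t #9), K (s #8, t #10); all 5 characters appear in both, in order. The LCS DP gives dp[8][10] = 5, so this is optimal.

5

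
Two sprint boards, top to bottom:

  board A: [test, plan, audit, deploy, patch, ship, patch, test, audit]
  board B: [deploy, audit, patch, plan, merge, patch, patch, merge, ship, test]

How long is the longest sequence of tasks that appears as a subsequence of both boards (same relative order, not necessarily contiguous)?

Taking plan (board A #2, board B #4), then patch (board A #5, board B #7), then ship (board A #6, board B #9), then test (board A #8, board B #10) gives a common subsequence of length 4, and the DP table's final entry dp[9][10] is also 4, so no common subsequence is longer.

4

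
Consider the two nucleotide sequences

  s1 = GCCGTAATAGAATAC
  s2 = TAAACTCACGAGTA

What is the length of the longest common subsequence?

9

Match T at s1[5]=s2[1], then A at s1[6]=s2[3], then A at s1[7]=s2[4], then T at s1[8]=s2[6], then A at s1[9]=s2[8], then G at s1[10]=s2[10], then A at s1[11]=s2[11], then T at s1[13]=s2[13], then A at s1[14]=s2[14] — 9 bases in the same relative order in both, and the DP table's final entry dp[15][14] is also 9, so no common subsequence is longer.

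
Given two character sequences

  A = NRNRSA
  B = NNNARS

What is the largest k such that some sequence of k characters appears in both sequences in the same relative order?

4

Let dp[i][j] be the LCS length of the first i characters of A and the first j characters of B. dp[i][j] = dp[i-1][j-1]+1 when the i-th and j-th characters match, else max(dp[i-1][j], dp[i][j-1]).
    ·  N  N  N  A  R  S
 ·  0  0  0  0  0  0  0
 N  0  1  1  1  1  1  1
 R  0  1  1  1  1  2  2
 N  0  1  2  2  2  2  2
 R  0  1  2  2  2  3  3
 S  0  1  2  2  2  3  4
 A  0  1  2  2  3  3  4
dp[6][6] = 4. One LCS (by backtracking along matches): NNRS.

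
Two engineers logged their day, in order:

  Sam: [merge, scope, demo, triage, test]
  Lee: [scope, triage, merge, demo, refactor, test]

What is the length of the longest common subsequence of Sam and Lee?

3

Pick merge (Sam #1, Lee #3) → demo (Sam #3, Lee #4) → test (Sam #5, Lee #6); all 3 tasks appear in both, in order. Since dp[5][6] = 3, nothing longer is possible.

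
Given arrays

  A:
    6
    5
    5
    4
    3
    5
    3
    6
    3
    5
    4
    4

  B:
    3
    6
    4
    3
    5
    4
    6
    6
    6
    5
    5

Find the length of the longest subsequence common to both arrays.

Let dp[i][j] be the LCS length of the first i values of A and the first j values of B. dp[i][j] = dp[i-1][j-1]+1 when the i-th and j-th values match, else max(dp[i-1][j], dp[i][j-1]).
    ·  3  6  4  3  5  4  6  6  6  5  5
 ·  0  0  0  0  0  0  0  0  0  0  0  0
 6  0  0  1  1  1  1  1  1  1  1  1  1
 5  0  0  1  1  1  2  2  2  2  2  2  2
 5  0  0  1  1  1  2  2  2  2  2  3  3
 4  0  0  1  2  2  2  3  3  3  3  3  3
 3  0  1  1  2  3  3  3  3  3  3  3  3
 5  0  1  1  2  3  4  4  4  4  4  4  4
 3  0  1  1  2  3  4  4  4  4  4  4  4
 6  0  1  2  2  3  4  4  5  5  5  5  5
 3  0  1  2  2  3  4  4  5  5  5  5  5
 5  0  1  2  2  3  4  4  5  5  5  6  6
 4  0  1  2  3  3  4  5  5  5  5  6  6
 4  0  1  2  3  3  4  5  5  5  5  6  6
dp[12][11] = 6. One LCS (by backtracking along matches): 6, 4, 3, 5, 6, 5.

6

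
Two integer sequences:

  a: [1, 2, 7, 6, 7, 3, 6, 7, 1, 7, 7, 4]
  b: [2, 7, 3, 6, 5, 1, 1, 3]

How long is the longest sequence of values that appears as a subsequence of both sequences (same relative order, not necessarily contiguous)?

Taking 2 at a[2]=b[1]; then 7 at a[5]=b[2]; then 3 at a[6]=b[3]; then 6 at a[7]=b[4]; then 1 at a[9]=b[7] gives a common subsequence of length 5. Since dp[12][8] = 5, nothing longer is possible.

5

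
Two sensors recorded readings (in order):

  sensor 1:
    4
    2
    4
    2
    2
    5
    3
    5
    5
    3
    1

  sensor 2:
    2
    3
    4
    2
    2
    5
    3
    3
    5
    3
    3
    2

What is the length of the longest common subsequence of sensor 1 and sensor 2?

8

Let dp[i][j] be the LCS length of the first i values of sensor 1 and the first j values of sensor 2. dp[i][j] = dp[i-1][j-1]+1 when the i-th and j-th values match, else max(dp[i-1][j], dp[i][j-1]).
    ·  2  3  4  2  2  5  3  3  5  3  3  2
 ·  0  0  0  0  0  0  0  0  0  0  0  0  0
 4  0  0  0  1  1  1  1  1  1  1  1  1  1
 2  0  1  1  1  2  2  2  2  2  2  2  2  2
 4  0  1  1  2  2  2  2  2  2  2  2  2  2
 2  0  1  1  2  3  3  3  3  3  3  3  3  3
 2  0  1  1  2  3  4  4  4  4  4  4  4  4
 5  0  1  1  2  3  4  5  5  5  5  5  5  5
 3  0  1  2  2  3  4  5  6  6  6  6  6  6
 5  0  1  2  2  3  4  5  6  6  7  7  7  7
 5  0  1  2  2  3  4  5  6  6  7  7  7  7
 3  0  1  2  2  3  4  5  6  7  7  8  8  8
 1  0  1  2  2  3  4  5  6  7  7  8  8  8
dp[11][12] = 8. One LCS (by backtracking along matches): 2, 4, 2, 2, 5, 3, 5, 3.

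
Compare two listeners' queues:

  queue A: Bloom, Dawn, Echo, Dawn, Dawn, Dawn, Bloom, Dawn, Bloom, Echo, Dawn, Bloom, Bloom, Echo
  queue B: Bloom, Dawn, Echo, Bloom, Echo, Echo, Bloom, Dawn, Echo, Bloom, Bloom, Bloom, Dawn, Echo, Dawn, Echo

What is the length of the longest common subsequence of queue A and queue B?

Pick Bloom at queue A[1]=queue B[1]; then Dawn at queue A[2]=queue B[2]; then Echo at queue A[3]=queue B[6]; then Dawn at queue A[4]=queue B[8]; then Bloom at queue A[7]=queue B[12]; then Dawn at queue A[8]=queue B[13]; then Echo at queue A[10]=queue B[14]; then Dawn at queue A[11]=queue B[15]; then Echo at queue A[14]=queue B[16]; all 9 songs appear in both, in order, and the DP table's final entry dp[14][16] is also 9, so no common subsequence is longer.

9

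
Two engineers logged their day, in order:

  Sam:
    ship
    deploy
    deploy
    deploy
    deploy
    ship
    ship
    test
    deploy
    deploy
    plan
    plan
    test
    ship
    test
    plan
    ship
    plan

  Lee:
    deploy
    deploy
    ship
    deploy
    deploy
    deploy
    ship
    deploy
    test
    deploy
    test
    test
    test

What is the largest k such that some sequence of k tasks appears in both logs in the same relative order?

Match ship [1,3]; then deploy [2,4]; then deploy [3,5]; then deploy [4,6]; then deploy [5,8]; then test [8,9]; then deploy [9,10]; then test [13,12]; then test [15,13] — 9 tasks in the same relative order in both. Since dp[18][13] = 9, nothing longer is possible.

9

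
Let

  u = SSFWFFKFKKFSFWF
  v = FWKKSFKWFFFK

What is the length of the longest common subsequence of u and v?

8

One common subsequence of length 8: F [3,1], W [4,2], K [7,4], F [8,6], K [9,7], F [11,9], F [13,10], F [15,11]. Since dp[15][12] = 8, nothing longer is possible.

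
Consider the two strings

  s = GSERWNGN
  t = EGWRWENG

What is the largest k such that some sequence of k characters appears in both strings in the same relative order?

Match G at s[1]=t[2] → R at s[4]=t[4] → W at s[5]=t[5] → N at s[6]=t[7] → G at s[7]=t[8] — 5 characters in the same relative order in both. Since dp[8][8] = 5, nothing longer is possible.

5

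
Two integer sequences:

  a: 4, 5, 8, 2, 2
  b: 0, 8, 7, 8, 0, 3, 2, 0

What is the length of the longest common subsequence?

2

Match 8 (a #3, b #4) → 2 (a #4, b #7) — 2 values in the same relative order in both, and the DP table's final entry dp[5][8] is also 2, so no common subsequence is longer.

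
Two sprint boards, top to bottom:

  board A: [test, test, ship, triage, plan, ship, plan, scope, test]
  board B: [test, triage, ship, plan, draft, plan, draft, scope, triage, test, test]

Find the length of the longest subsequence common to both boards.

6

Taking test (board A #1, board B #1); then ship (board A #3, board B #3); then plan (board A #5, board B #4); then plan (board A #7, board B #6); then scope (board A #8, board B #8); then test (board A #9, board B #11) gives a common subsequence of length 6. The LCS DP gives dp[9][11] = 6, so this is optimal.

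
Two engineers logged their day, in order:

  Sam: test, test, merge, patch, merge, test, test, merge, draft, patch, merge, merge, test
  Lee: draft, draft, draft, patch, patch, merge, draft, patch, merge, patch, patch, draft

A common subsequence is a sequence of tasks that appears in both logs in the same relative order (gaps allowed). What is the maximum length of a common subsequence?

Pick patch [4,5]; then merge [8,6]; then draft [9,7]; then patch [10,8]; then merge [11,9]; all 5 tasks appear in both, in order. The LCS DP gives dp[13][12] = 5, so this is optimal.

5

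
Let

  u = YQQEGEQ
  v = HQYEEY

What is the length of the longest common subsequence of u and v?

3

Match Y [1,3], E [4,4], E [6,5] — 3 characters in the same relative order in both. Since dp[7][6] = 3, nothing longer is possible.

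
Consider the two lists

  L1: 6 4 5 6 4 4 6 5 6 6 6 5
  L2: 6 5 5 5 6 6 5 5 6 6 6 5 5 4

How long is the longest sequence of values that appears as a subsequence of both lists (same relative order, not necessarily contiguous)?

9

Pick 6 at L1[1]=L2[1], then 5 at L1[3]=L2[4], then 6 at L1[4]=L2[5], then 6 at L1[7]=L2[6], then 5 at L1[8]=L2[8], then 6 at L1[9]=L2[9], then 6 at L1[10]=L2[10], then 6 at L1[11]=L2[11], then 5 at L1[12]=L2[13]; all 9 values appear in both, in order. Since dp[12][14] = 9, nothing longer is possible.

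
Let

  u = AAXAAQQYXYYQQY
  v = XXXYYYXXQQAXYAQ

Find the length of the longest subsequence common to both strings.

Taking X [3,3], Y [8,4], Y [10,5], Y [11,6], Q [12,9], Q [13,10], Y [14,13] gives a common subsequence of length 7, and the DP table's final entry dp[14][15] is also 7, so no common subsequence is longer.

7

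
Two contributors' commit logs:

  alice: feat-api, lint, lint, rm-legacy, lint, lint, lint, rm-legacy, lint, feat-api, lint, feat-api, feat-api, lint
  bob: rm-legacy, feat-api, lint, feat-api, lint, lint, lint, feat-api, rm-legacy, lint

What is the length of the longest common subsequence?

Taking feat-api [1,2], then lint [2,3], then lint [3,5], then lint [5,6], then lint [6,7], then rm-legacy [8,9], then lint [14,10] gives a common subsequence of length 7. dp[14][10] = 7 confirms this is the maximum.

7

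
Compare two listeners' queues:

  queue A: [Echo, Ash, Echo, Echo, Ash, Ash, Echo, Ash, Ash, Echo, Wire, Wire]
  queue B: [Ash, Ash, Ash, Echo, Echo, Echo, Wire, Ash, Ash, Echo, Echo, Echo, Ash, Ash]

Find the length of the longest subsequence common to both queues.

Match Echo (queue A #1, queue B #4), then Echo (queue A #3, queue B #5), then Echo (queue A #4, queue B #6), then Ash (queue A #5, queue B #8), then Ash (queue A #6, queue B #9), then Echo (queue A #7, queue B #12), then Ash (queue A #8, queue B #13), then Ash (queue A #9, queue B #14) — 8 songs in the same relative order in both, and the DP table's final entry dp[12][14] is also 8, so no common subsequence is longer.

8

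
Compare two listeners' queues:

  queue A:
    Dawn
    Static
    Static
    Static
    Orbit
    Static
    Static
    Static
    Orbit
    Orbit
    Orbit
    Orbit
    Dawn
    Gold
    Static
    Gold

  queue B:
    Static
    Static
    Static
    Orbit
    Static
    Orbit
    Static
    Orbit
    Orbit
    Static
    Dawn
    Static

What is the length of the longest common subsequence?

10

Pick Static at queue A[2]=queue B[1], then Static at queue A[3]=queue B[2], then Static at queue A[4]=queue B[3], then Orbit at queue A[5]=queue B[4], then Static at queue A[6]=queue B[5], then Static at queue A[8]=queue B[7], then Orbit at queue A[9]=queue B[8], then Orbit at queue A[10]=queue B[9], then Dawn at queue A[13]=queue B[11], then Static at queue A[15]=queue B[12]; all 10 songs appear in both, in order. dp[16][12] = 10 confirms this is the maximum.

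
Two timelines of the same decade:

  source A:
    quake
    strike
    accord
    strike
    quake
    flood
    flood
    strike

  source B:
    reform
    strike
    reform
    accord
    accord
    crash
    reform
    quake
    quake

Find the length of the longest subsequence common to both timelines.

3

One common subsequence of length 3: strike at source A[2]=source B[2], accord at source A[3]=source B[5], quake at source A[5]=source B[9]. dp[8][9] = 3 confirms this is the maximum.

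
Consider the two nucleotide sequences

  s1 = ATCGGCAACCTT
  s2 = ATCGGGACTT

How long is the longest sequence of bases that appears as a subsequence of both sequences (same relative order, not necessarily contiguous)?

9

Pick A (s1 #1, s2 #1) → T (s1 #2, s2 #2) → C (s1 #3, s2 #3) → G (s1 #4, s2 #5) → G (s1 #5, s2 #6) → A (s1 #8, s2 #7) → C (s1 #10, s2 #8) → T (s1 #11, s2 #9) → T (s1 #12, s2 #10); all 9 bases appear in both, in order. The LCS DP gives dp[12][10] = 9, so this is optimal.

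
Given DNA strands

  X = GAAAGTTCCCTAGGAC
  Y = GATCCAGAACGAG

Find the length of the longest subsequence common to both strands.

Taking G [1,1] → A [4,2] → T [7,3] → C [9,4] → C [10,5] → A [12,6] → G [13,7] → G [14,11] → A [15,12] gives a common subsequence of length 9. dp[16][13] = 9 confirms this is the maximum.

9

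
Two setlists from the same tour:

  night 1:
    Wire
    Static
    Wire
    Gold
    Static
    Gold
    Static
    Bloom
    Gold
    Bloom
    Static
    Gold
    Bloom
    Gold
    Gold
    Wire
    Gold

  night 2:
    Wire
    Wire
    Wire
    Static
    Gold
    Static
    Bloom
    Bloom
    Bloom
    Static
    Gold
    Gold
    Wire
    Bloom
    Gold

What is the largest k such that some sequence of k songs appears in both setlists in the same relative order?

One common subsequence of length 12: Wire [1,2], Wire [3,3], Static [5,4], Gold [6,5], Static [7,6], Bloom [8,8], Bloom [10,9], Static [11,10], Gold [14,11], Gold [15,12], Wire [16,13], Gold [17,15]. The LCS DP gives dp[17][15] = 12, so this is optimal.

12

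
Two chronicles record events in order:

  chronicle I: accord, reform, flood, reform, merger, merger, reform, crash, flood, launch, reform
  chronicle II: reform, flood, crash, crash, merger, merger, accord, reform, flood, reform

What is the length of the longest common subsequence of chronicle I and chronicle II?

7

Taking reform at chronicle I[2]=chronicle II[1] → flood at chronicle I[3]=chronicle II[2] → merger at chronicle I[5]=chronicle II[5] → merger at chronicle I[6]=chronicle II[6] → reform at chronicle I[7]=chronicle II[8] → flood at chronicle I[9]=chronicle II[9] → reform at chronicle I[11]=chronicle II[10] gives a common subsequence of length 7. dp[11][10] = 7 confirms this is the maximum.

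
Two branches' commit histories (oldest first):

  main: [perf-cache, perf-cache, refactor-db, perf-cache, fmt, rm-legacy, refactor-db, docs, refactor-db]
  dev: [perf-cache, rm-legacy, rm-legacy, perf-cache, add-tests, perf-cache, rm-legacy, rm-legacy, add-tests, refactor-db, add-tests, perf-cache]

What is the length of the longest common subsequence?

5

Taking perf-cache at main[1]=dev[1], perf-cache at main[2]=dev[4], perf-cache at main[4]=dev[6], rm-legacy at main[6]=dev[8], refactor-db at main[7]=dev[10] gives a common subsequence of length 5. The LCS DP gives dp[9][12] = 5, so this is optimal.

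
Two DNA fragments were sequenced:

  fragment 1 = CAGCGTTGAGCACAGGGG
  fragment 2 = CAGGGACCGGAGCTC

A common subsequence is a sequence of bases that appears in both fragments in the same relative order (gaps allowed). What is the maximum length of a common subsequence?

11

Pick C (fragment 1 #1, fragment 2 #1) → A (fragment 1 #2, fragment 2 #2) → G (fragment 1 #3, fragment 2 #3) → G (fragment 1 #5, fragment 2 #4) → G (fragment 1 #8, fragment 2 #5) → A (fragment 1 #9, fragment 2 #6) → C (fragment 1 #11, fragment 2 #7) → C (fragment 1 #13, fragment 2 #8) → G (fragment 1 #15, fragment 2 #9) → G (fragment 1 #16, fragment 2 #10) → G (fragment 1 #17, fragment 2 #12); all 11 bases appear in both, in order. The LCS DP gives dp[18][15] = 11, so this is optimal.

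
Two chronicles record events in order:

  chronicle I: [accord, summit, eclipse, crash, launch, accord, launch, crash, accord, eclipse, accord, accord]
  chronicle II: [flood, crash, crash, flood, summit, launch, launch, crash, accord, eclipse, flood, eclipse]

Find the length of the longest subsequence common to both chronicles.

Pick summit [2,5], launch [5,6], launch [7,7], crash [8,8], accord [9,9], eclipse [10,12]; all 6 events appear in both, in order, and the DP table's final entry dp[12][12] is also 6, so no common subsequence is longer.

6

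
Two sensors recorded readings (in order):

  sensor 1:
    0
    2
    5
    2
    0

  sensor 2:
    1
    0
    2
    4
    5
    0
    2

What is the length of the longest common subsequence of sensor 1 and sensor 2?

4

Let dp[i][j] be the LCS length of the first i values of sensor 1 and the first j values of sensor 2. dp[i][j] = dp[i-1][j-1]+1 when the i-th and j-th values match, else max(dp[i-1][j], dp[i][j-1]).
    ·  1  0  2  4  5  0  2
 ·  0  0  0  0  0  0  0  0
 0  0  0  1  1  1  1  1  1
 2  0  0  1  2  2  2  2  2
 5  0  0  1  2  2  3  3  3
 2  0  0  1  2  2  3  3  4
 0  0  0  1  2  2  3  4  4
dp[5][7] = 4. One LCS (by backtracking along matches): 0, 2, 5, 2.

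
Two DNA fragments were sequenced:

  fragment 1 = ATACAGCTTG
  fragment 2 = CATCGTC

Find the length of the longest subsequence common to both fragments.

5

Let dp[i][j] be the LCS length of the first i bases of fragment 1 and the first j bases of fragment 2. dp[i][j] = dp[i-1][j-1]+1 when the i-th and j-th bases match, else max(dp[i-1][j], dp[i][j-1]).
    ·  C  A  T  C  G  T  C
 ·  0  0  0  0  0  0  0  0
 A  0  0  1  1  1  1  1  1
 T  0  0  1  2  2  2  2  2
 A  0  0  1  2  2  2  2  2
 C  0  1  1  2  3  3  3  3
 A  0  1  2  2  3  3  3  3
 G  0  1  2  2  3  4  4  4
 C  0  1  2  2  3  4  4  5
 T  0  1  2  3  3  4  5  5
 T  0  1  2  3  3  4  5  5
 G  0  1  2  3  3  4  5  5
dp[10][7] = 5. One LCS (by backtracking along matches): ATCGC.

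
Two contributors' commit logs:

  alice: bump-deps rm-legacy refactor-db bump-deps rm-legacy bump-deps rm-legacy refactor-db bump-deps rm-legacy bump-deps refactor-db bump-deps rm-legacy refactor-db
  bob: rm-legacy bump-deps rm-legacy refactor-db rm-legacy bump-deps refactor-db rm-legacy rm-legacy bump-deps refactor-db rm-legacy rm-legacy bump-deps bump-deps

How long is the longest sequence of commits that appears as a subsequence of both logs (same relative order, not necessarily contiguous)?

10

One common subsequence of length 10: bump-deps at alice[1]=bob[2], then rm-legacy at alice[2]=bob[3], then refactor-db at alice[3]=bob[4], then bump-deps at alice[4]=bob[6], then rm-legacy at alice[5]=bob[9], then bump-deps at alice[6]=bob[10], then rm-legacy at alice[7]=bob[12], then rm-legacy at alice[10]=bob[13], then bump-deps at alice[11]=bob[14], then bump-deps at alice[13]=bob[15]. dp[15][15] = 10 confirms this is the maximum.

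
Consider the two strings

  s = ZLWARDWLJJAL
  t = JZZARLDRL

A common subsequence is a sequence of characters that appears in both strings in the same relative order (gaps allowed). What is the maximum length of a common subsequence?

5

Let dp[i][j] be the LCS length of the first i characters of s and the first j characters of t. dp[i][j] = dp[i-1][j-1]+1 when the i-th and j-th characters match, else max(dp[i-1][j], dp[i][j-1]).
    ·  J  Z  Z  A  R  L  D  R  L
 ·  0  0  0  0  0  0  0  0  0  0
 Z  0  0  1  1  1  1  1  1  1  1
 L  0  0  1  1  1  1  2  2  2  2
 W  0  0  1  1  1  1  2  2  2  2
 A  0  0  1  1  2  2  2  2  2  2
 R  0  0  1  1  2  3  3  3  3  3
 D  0  0  1  1  2  3  3  4  4  4
 W  0  0  1  1  2  3  3  4  4  4
 L  0  0  1  1  2  3  4  4  4  5
 J  0  1  1  1  2  3  4  4  4  5
 J  0  1  1  1  2  3  4  4  4  5
 A  0  1  1  1  2  3  4  4  4  5
 L  0  1  1  1  2  3  4  4  4  5
dp[12][9] = 5. One LCS (by backtracking along matches): ZARDL.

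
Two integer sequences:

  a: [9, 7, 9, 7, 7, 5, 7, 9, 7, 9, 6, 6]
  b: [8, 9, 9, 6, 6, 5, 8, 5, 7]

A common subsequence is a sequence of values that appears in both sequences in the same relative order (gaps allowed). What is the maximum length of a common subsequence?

Taking 9 (a #1, b #2), then 9 (a #3, b #3), then 5 (a #6, b #8), then 7 (a #9, b #9) gives a common subsequence of length 4. Since dp[12][9] = 4, nothing longer is possible.

4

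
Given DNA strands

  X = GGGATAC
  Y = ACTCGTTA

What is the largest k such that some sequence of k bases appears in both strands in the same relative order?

3

Let dp[i][j] be the LCS length of the first i bases of X and the first j bases of Y. dp[i][j] = dp[i-1][j-1]+1 when the i-th and j-th bases match, else max(dp[i-1][j], dp[i][j-1]).
    ·  A  C  T  C  G  T  T  A
 ·  0  0  0  0  0  0  0  0  0
 G  0  0  0  0  0  1  1  1  1
 G  0  0  0  0  0  1  1  1  1
 G  0  0  0  0  0  1  1  1  1
 A  0  1  1  1  1  1  1  1  2
 T  0  1  1  2  2  2  2  2  2
 A  0  1  1  2  2  2  2  2  3
 C  0  1  2  2  3  3  3  3  3
dp[7][8] = 3. One LCS (by backtracking along matches): GTA.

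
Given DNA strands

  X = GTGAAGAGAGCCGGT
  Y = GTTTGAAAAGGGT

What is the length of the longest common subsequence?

Taking G (X #1, Y #1) → T (X #2, Y #4) → G (X #3, Y #5) → A (X #4, Y #6) → A (X #5, Y #7) → A (X #7, Y #8) → A (X #9, Y #9) → G (X #10, Y #10) → G (X #13, Y #11) → G (X #14, Y #12) → T (X #15, Y #13) gives a common subsequence of length 11, and the DP table's final entry dp[15][13] is also 11, so no common subsequence is longer.

11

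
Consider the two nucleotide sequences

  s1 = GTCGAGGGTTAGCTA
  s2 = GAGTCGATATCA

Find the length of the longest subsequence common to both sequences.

9

Taking G (s1 #1, s2 #3), then T (s1 #2, s2 #4), then C (s1 #3, s2 #5), then G (s1 #4, s2 #6), then A (s1 #5, s2 #7), then T (s1 #9, s2 #8), then T (s1 #10, s2 #10), then C (s1 #13, s2 #11), then A (s1 #15, s2 #12) gives a common subsequence of length 9. dp[15][12] = 9 confirms this is the maximum.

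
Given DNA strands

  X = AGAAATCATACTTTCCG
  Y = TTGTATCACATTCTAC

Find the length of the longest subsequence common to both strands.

10

Taking G (X #2, Y #3); then A (X #5, Y #5); then T (X #6, Y #6); then C (X #7, Y #7); then A (X #8, Y #8); then A (X #10, Y #10); then T (X #12, Y #11); then T (X #13, Y #12); then T (X #14, Y #14); then C (X #16, Y #16) gives a common subsequence of length 10. The LCS DP gives dp[17][16] = 10, so this is optimal.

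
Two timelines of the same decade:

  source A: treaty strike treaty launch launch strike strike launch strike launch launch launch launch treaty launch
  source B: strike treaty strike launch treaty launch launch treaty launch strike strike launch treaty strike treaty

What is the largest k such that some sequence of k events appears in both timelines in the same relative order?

One common subsequence of length 10: treaty at source A[1]=source B[2], strike at source A[2]=source B[3], treaty at source A[3]=source B[5], launch at source A[4]=source B[7], launch at source A[5]=source B[9], strike at source A[6]=source B[10], strike at source A[7]=source B[11], launch at source A[8]=source B[12], strike at source A[9]=source B[14], treaty at source A[14]=source B[15], and the DP table's final entry dp[15][15] is also 10, so no common subsequence is longer.

10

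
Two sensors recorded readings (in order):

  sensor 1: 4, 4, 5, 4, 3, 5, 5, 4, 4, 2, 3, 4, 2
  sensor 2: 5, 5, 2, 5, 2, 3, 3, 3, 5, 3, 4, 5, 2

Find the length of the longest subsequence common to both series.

7

Taking 5 [3,1], 5 [6,2], 5 [7,4], 2 [10,5], 3 [11,10], 4 [12,11], 2 [13,13] gives a common subsequence of length 7. The LCS DP gives dp[13][13] = 7, so this is optimal.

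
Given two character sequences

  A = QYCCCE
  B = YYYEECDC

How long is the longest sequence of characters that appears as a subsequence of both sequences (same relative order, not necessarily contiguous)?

3

Taking Y at A[2]=B[3], then C at A[3]=B[6], then C at A[5]=B[8] gives a common subsequence of length 3. The LCS DP gives dp[6][8] = 3, so this is optimal.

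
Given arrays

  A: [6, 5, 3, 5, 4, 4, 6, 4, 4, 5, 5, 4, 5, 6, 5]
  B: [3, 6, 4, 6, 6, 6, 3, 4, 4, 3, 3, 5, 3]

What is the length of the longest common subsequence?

Taking 6 (A #1, B #2), 4 (A #5, B #3), 6 (A #7, B #6), 4 (A #8, B #8), 4 (A #9, B #9), 5 (A #10, B #12) gives a common subsequence of length 6. The LCS DP gives dp[15][13] = 6, so this is optimal.

6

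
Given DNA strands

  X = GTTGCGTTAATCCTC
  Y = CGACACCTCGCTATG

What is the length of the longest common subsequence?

8

Taking C at X[5]=Y[1]; then G at X[6]=Y[2]; then A at X[9]=Y[3]; then A at X[10]=Y[5]; then T at X[11]=Y[8]; then C at X[12]=Y[9]; then C at X[13]=Y[11]; then T at X[14]=Y[14] gives a common subsequence of length 8. The LCS DP gives dp[15][15] = 8, so this is optimal.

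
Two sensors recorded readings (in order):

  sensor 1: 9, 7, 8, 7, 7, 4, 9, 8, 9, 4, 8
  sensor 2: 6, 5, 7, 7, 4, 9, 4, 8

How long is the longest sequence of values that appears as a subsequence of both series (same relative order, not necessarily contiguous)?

6

Pick 7 [4,3], 7 [5,4], 4 [6,5], 9 [9,6], 4 [10,7], 8 [11,8]; all 6 values appear in both, in order. Since dp[11][8] = 6, nothing longer is possible.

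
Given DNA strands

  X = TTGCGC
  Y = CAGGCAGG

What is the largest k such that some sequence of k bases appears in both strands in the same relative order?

3

Match G at X[3]=Y[4]; then C at X[4]=Y[5]; then G at X[5]=Y[8] — 3 bases in the same relative order in both, and the DP table's final entry dp[6][8] is also 3, so no common subsequence is longer.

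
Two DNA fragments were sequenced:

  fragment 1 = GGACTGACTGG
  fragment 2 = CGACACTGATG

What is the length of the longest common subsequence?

Let dp[i][j] be the LCS length of the first i bases of fragment 1 and the first j bases of fragment 2. dp[i][j] = dp[i-1][j-1]+1 when the i-th and j-th bases match, else max(dp[i-1][j], dp[i][j-1]).
    ·  C  G  A  C  A  C  T  G  A  T  G
 ·  0  0  0  0  0  0  0  0  0  0  0  0
 G  0  0  1  1  1  1  1  1  1  1  1  1
 G  0  0  1  1  1  1  1  1  2  2  2  2
 A  0  0  1  2  2  2  2  2  2  3  3  3
 C  0  1  1  2  3  3  3  3  3  3  3  3
 T  0  1  1  2  3  3  3  4  4  4  4  4
 G  0  1  2  2  3  3  3  4  5  5  5  5
 A  0  1  2  3  3  4  4  4  5  6  6  6
 C  0  1  2  3  4  4  5  5  5  6  6  6
 T  0  1  2  3  4  4  5  6  6  6  7  7
 G  0  1  2  3  4  4  5  6  7  7  7  8
 G  0  1  2  3  4  4  5  6  7  7  7  8
dp[11][11] = 8. One LCS (by backtracking along matches): GACTGATG.

8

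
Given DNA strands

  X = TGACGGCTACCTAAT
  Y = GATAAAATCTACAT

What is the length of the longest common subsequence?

9

One common subsequence of length 9: G at X[2]=Y[1], A at X[3]=Y[2], T at X[8]=Y[3], A at X[9]=Y[7], C at X[11]=Y[9], T at X[12]=Y[10], A at X[13]=Y[11], A at X[14]=Y[13], T at X[15]=Y[14]. dp[15][14] = 9 confirms this is the maximum.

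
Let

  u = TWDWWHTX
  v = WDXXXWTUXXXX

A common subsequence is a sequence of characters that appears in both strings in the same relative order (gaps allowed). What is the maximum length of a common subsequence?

5

Let dp[i][j] be the LCS length of the first i characters of u and the first j characters of v. dp[i][j] = dp[i-1][j-1]+1 when the i-th and j-th characters match, else max(dp[i-1][j], dp[i][j-1]).
    ·  W  D  X  X  X  W  T  U  X  X  X  X
 ·  0  0  0  0  0  0  0  0  0  0  0  0  0
 T  0  0  0  0  0  0  0  1  1  1  1  1  1
 W  0  1  1  1  1  1  1  1  1  1  1  1  1
 D  0  1  2  2  2  2  2  2  2  2  2  2  2
 W  0  1  2  2  2  2  3  3  3  3  3  3  3
 W  0  1  2  2  2  2  3  3  3  3  3  3  3
 H  0  1  2  2  2  2  3  3  3  3  3  3  3
 T  0  1  2  2  2  2  3  4  4  4  4  4  4
 X  0  1  2  3  3  3  3  4  4  5  5  5  5
dp[8][12] = 5. One LCS (by backtracking along matches): WDWTX.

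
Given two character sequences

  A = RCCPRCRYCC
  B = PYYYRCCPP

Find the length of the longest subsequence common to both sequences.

Let dp[i][j] be the LCS length of the first i characters of A and the first j characters of B. dp[i][j] = dp[i-1][j-1]+1 when the i-th and j-th characters match, else max(dp[i-1][j], dp[i][j-1]).
    ·  P  Y  Y  Y  R  C  C  P  P
 ·  0  0  0  0  0  0  0  0  0  0
 R  0  0  0  0  0  1  1  1  1  1
 C  0  0  0  0  0  1  2  2  2  2
 C  0  0  0  0  0  1  2  3  3  3
 P  0  1  1  1  1  1  2  3  4  4
 R  0  1  1  1  1  2  2  3  4  4
 C  0  1  1  1  1  2  3  3  4  4
 R  0  1  1  1  1  2  3  3  4  4
 Y  0  1  2  2  2  2  3  3  4  4
 C  0  1  2  2  2  2  3  4  4  4
 C  0  1  2  2  2  2  3  4  4  4
dp[10][9] = 4. One LCS (by backtracking along matches): RCCP.

4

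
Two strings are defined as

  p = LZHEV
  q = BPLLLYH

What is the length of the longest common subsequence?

2

Let dp[i][j] be the LCS length of the first i characters of p and the first j characters of q. dp[i][j] = dp[i-1][j-1]+1 when the i-th and j-th characters match, else max(dp[i-1][j], dp[i][j-1]).
    ·  B  P  L  L  L  Y  H
 ·  0  0  0  0  0  0  0  0
 L  0  0  0  1  1  1  1  1
 Z  0  0  0  1  1  1  1  1
 H  0  0  0  1  1  1  1  2
 E  0  0  0  1  1  1  1  2
 V  0  0  0  1  1  1  1  2
dp[5][7] = 2. One LCS (by backtracking along matches): LH.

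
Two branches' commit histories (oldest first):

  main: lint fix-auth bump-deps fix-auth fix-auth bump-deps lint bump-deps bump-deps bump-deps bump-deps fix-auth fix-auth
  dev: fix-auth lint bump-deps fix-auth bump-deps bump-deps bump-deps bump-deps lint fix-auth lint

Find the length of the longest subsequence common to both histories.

8

Match lint [1,2] → bump-deps [3,3] → fix-auth [5,4] → bump-deps [6,5] → bump-deps [8,6] → bump-deps [9,7] → bump-deps [10,8] → fix-auth [12,10] — 8 commits in the same relative order in both. Since dp[13][11] = 8, nothing longer is possible.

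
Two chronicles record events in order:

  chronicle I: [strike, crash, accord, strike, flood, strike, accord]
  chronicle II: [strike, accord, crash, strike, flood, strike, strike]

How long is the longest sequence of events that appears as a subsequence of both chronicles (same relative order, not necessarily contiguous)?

Taking strike (chronicle I #1, chronicle II #1), then crash (chronicle I #2, chronicle II #3), then strike (chronicle I #4, chronicle II #4), then flood (chronicle I #5, chronicle II #5), then strike (chronicle I #6, chronicle II #7) gives a common subsequence of length 5. dp[7][7] = 5 confirms this is the maximum.

5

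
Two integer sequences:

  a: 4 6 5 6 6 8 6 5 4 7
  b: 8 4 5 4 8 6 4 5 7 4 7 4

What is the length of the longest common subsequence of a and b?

Let dp[i][j] be the LCS length of the first i values of a and the first j values of b. dp[i][j] = dp[i-1][j-1]+1 when the i-th and j-th values match, else max(dp[i-1][j], dp[i][j-1]).
    ·  8  4  5  4  8  6  4  5  7  4  7  4
 ·  0  0  0  0  0  0  0  0  0  0  0  0  0
 4  0  0  1  1  1  1  1  1  1  1  1  1  1
 6  0  0  1  1  1  1  2  2  2  2  2  2  2
 5  0  0  1  2  2  2  2  2  3  3  3  3  3
 6  0  0  1  2  2  2  3  3  3  3  3  3  3
 6  0  0  1  2  2  2  3  3  3  3  3  3  3
 8  0  1  1  2  2  3  3  3  3  3  3  3  3
 6  0  1  1  2  2  3  4  4  4  4  4  4  4
 5  0  1  1  2  2  3  4  4  5  5  5  5  5
 4  0  1  2  2  3  3  4  5  5  5  6  6  6
 7  0  1  2  2  3  3  4  5  5  6  6  7  7
dp[10][12] = 7. One LCS (by backtracking along matches): 4, 5, 8, 6, 5, 4, 7.

7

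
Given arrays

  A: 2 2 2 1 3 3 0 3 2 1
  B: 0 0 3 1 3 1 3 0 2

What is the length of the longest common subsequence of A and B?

5

Match 1 [4,4], then 3 [5,5], then 3 [6,7], then 0 [7,8], then 2 [9,9] — 5 values in the same relative order in both, and the DP table's final entry dp[10][9] is also 5, so no common subsequence is longer.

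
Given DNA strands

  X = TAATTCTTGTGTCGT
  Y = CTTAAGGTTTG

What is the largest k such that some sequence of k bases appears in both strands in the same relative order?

7

Pick T [1,3], A [2,4], A [3,5], T [8,8], T [10,9], T [12,10], G [14,11]; all 7 bases appear in both, in order. dp[15][11] = 7 confirms this is the maximum.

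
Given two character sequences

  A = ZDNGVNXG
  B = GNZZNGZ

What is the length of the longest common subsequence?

Match Z (A #1, B #4); then N (A #3, B #5); then G (A #4, B #6) — 3 characters in the same relative order in both. dp[8][7] = 3 confirms this is the maximum.

3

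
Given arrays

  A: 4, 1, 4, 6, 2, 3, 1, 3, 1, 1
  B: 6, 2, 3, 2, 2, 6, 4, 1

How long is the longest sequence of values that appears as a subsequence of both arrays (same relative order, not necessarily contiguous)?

4

Let dp[i][j] be the LCS length of the first i values of A and the first j values of B. dp[i][j] = dp[i-1][j-1]+1 when the i-th and j-th values match, else max(dp[i-1][j], dp[i][j-1]).
    ·  6  2  3  2  2  6  4  1
 ·  0  0  0  0  0  0  0  0  0
 4  0  0  0  0  0  0  0  1  1
 1  0  0  0  0  0  0  0  1  2
 4  0  0  0  0  0  0  0  1  2
 6  0  1  1  1  1  1  1  1  2
 2  0  1  2  2  2  2  2  2  2
 3  0  1  2  3  3  3  3  3  3
 1  0  1  2  3  3  3  3  3  4
 3  0  1  2  3  3  3  3  3  4
 1  0  1  2  3  3  3  3  3  4
 1  0  1  2  3  3  3  3  3  4
dp[10][8] = 4. One LCS (by backtracking along matches): 6, 2, 3, 1.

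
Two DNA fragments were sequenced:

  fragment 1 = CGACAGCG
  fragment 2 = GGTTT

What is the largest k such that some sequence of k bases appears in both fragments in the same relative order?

Pick G [2,1], G [6,2]; all 2 bases appear in both, in order. The LCS DP gives dp[8][5] = 2, so this is optimal.

2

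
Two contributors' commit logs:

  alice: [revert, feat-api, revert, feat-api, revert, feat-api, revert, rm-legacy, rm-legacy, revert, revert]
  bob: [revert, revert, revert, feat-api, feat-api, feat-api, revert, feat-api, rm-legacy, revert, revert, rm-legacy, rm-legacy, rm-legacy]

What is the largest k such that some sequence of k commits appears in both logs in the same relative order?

Match revert [1,3]; then feat-api [2,6]; then revert [3,7]; then feat-api [4,8]; then revert [5,10]; then revert [7,11]; then rm-legacy [8,13]; then rm-legacy [9,14] — 8 commits in the same relative order in both. dp[11][14] = 8 confirms this is the maximum.

8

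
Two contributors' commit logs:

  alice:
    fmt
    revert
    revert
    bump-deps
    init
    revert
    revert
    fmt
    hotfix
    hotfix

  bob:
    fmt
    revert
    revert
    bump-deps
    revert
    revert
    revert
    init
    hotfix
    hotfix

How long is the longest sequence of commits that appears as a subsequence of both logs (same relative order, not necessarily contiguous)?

8

One common subsequence of length 8: fmt at alice[1]=bob[1], revert at alice[2]=bob[2], revert at alice[3]=bob[3], bump-deps at alice[4]=bob[4], revert at alice[6]=bob[6], revert at alice[7]=bob[7], hotfix at alice[9]=bob[9], hotfix at alice[10]=bob[10]. dp[10][10] = 8 confirms this is the maximum.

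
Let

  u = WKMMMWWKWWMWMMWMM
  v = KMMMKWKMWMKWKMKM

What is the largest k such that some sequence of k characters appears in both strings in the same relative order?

Taking K at u[2]=v[1] → M at u[3]=v[2] → M at u[4]=v[3] → M at u[5]=v[4] → W at u[7]=v[6] → K at u[8]=v[7] → M at u[11]=v[8] → W at u[12]=v[9] → M at u[13]=v[10] → W at u[15]=v[12] → M at u[16]=v[14] → M at u[17]=v[16] gives a common subsequence of length 12. dp[17][16] = 12 confirms this is the maximum.

12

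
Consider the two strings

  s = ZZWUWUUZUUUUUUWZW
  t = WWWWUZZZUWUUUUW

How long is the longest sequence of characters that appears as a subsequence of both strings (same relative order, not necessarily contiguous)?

Taking W [3,3], then W [5,4], then U [6,5], then Z [8,8], then U [9,9], then U [11,11], then U [12,12], then U [13,13], then U [14,14], then W [17,15] gives a common subsequence of length 10. Since dp[17][15] = 10, nothing longer is possible.

10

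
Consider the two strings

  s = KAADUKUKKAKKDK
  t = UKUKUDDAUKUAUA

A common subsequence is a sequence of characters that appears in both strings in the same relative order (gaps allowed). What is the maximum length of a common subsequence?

6

One common subsequence of length 6: K at s[1]=t[4] → A at s[3]=t[8] → U at s[5]=t[9] → K at s[6]=t[10] → U at s[7]=t[13] → A at s[10]=t[14]. The LCS DP gives dp[14][14] = 6, so this is optimal.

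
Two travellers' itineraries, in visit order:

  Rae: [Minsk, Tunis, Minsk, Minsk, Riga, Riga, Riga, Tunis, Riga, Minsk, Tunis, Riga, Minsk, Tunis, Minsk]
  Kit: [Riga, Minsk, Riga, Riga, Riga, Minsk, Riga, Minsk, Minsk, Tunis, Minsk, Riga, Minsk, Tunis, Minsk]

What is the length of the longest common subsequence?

11

Taking Minsk [4,2], then Riga [5,3], then Riga [6,4], then Riga [7,5], then Riga [9,7], then Minsk [10,9], then Tunis [11,10], then Riga [12,12], then Minsk [13,13], then Tunis [14,14], then Minsk [15,15] gives a common subsequence of length 11. Since dp[15][15] = 11, nothing longer is possible.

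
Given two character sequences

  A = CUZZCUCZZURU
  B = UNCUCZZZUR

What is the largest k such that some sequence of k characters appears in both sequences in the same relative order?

Let dp[i][j] be the LCS length of the first i characters of A and the first j characters of B. dp[i][j] = dp[i-1][j-1]+1 when the i-th and j-th characters match, else max(dp[i-1][j], dp[i][j-1]).
    ·  U  N  C  U  C  Z  Z  Z  U  R
 ·  0  0  0  0  0  0  0  0  0  0  0
 C  0  0  0  1  1  1  1  1  1  1  1
 U  0  1  1  1  2  2  2  2  2  2  2
 Z  0  1  1  1  2  2  3  3  3  3  3
 Z  0  1  1  1  2  2  3  4  4  4  4
 C  0  1  1  2  2  3  3  4  4  4  4
 U  0  1  1  2  3  3  3  4  4  5  5
 C  0  1  1  2  3  4  4  4  4  5  5
 Z  0  1  1  2  3  4  5  5  5  5  5
 Z  0  1  1  2  3  4  5  6  6  6  6
 U  0  1  1  2  3  4  5  6  6  7  7
 R  0  1  1  2  3  4  5  6  6  7  8
 U  0  1  1  2  3  4  5  6  6  7  8
dp[12][10] = 8. One LCS (by backtracking along matches): UCUCZZUR.

8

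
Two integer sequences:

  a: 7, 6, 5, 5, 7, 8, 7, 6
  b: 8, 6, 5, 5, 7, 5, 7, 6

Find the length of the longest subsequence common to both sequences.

6

Let dp[i][j] be the LCS length of the first i values of a and the first j values of b. dp[i][j] = dp[i-1][j-1]+1 when the i-th and j-th values match, else max(dp[i-1][j], dp[i][j-1]).
    ·  8  6  5  5  7  5  7  6
 ·  0  0  0  0  0  0  0  0  0
 7  0  0  0  0  0  1  1  1  1
 6  0  0  1  1  1  1  1  1  2
 5  0  0  1  2  2  2  2  2  2
 5  0  0  1  2  3  3  3  3  3
 7  0  0  1  2  3  4  4  4  4
 8  0  1  1  2  3  4  4  4  4
 7  0  1  1  2  3  4  4  5  5
 6  0  1  2  2  3  4  4  5  6
dp[8][8] = 6. One LCS (by backtracking along matches): 6, 5, 5, 7, 7, 6.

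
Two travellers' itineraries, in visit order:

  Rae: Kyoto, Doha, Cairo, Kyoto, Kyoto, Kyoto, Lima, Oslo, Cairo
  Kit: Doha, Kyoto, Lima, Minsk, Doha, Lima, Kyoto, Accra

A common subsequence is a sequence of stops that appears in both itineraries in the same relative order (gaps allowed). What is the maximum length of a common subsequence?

Pick Kyoto at Rae[1]=Kit[2], then Doha at Rae[2]=Kit[5], then Kyoto at Rae[4]=Kit[7]; all 3 stops appear in both, in order. The LCS DP gives dp[9][8] = 3, so this is optimal.

3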